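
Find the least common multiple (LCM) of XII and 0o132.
Convert XII (Roman numeral) → 10 + 1 + 1 = 12 (decimal)
Convert 0o132 (octal) → 1×64 + 3×8 + 2 = 90 (decimal)
Compute lcm(12, 90) = 180
180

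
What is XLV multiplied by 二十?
Convert XLV (Roman numeral) → 40 + 5 = 45 (decimal)
Convert 二十 (Chinese numeral) → 2×10 = 20 (decimal)
Compute 45 × 20 = 900
900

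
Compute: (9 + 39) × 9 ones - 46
Convert 9 ones (place-value notation) → 9 (decimal)
Expression in decimal: (9 + 39) × 9 - 46
Parentheses first: 9 + 39 = 48
Multiply: 48 × 9 = 432
Subtract: 432 - 46 = 386
386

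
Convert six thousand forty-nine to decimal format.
Convert six thousand forty-nine (English words) → 6×1000 + 49 = 6049 (decimal)
6049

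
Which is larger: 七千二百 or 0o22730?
Convert 七千二百 (Chinese numeral) → 7×1000 + 2×100 = 7200 (decimal)
Convert 0o22730 (octal) → 2×4096 + 2×512 + 7×64 + 3×8 = 9688 (decimal)
Compare 7200 vs 9688: larger = 9688
9688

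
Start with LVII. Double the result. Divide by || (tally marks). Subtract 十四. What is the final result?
Convert LVII (Roman numeral) → 50 + 5 + 1 + 1 = 57 (decimal)
Start: 57
57 × 2 = 114
Convert || (tally marks) → 2 (decimal)
114 ÷ 2 = 57
Convert 十四 (Chinese numeral) → 1×10 + 4 = 14 (decimal)
57 - 14 = 43
43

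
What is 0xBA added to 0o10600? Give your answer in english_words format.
Convert 0xBA (hexadecimal) → 11×16 + 10 = 186 (decimal)
Convert 0o10600 (octal) → 1×4096 + 6×64 = 4480 (decimal)
Compute 186 + 4480 = 4666
Convert 4666 (decimal) → 4666 = 4×1000 + 6×100 + 66 → four thousand six hundred sixty-six (English words)
four thousand six hundred sixty-six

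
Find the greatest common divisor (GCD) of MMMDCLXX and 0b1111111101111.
Convert MMMDCLXX (Roman numeral) → 1000 + 1000 + 1000 + 500 + 100 + 50 + 10 + 10 = 3670 (decimal)
Convert 0b1111111101111 (binary) → 4096 + 2048 + 1024 + 512 + 256 + 128 + 64 + 32 + 8 + 4 + 2 + 1 = 8175 (decimal)
Compute gcd(3670, 8175) = 5
5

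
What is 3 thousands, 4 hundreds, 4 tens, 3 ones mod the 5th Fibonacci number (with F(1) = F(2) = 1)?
Convert 3 thousands, 4 hundreds, 4 tens, 3 ones (place-value notation) → 3×1000 + 4×100 + 4×10 + 3 = 3443 (decimal)
Convert the 5th Fibonacci number (with F(1) = F(2) = 1) (Fibonacci index) → 1, 1, 2, 3, 5 → 5 (decimal)
Compute 3443 mod 5 = 3
3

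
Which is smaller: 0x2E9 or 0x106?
Convert 0x2E9 (hexadecimal) → 2×256 + 14×16 + 9 = 745 (decimal)
Convert 0x106 (hexadecimal) → 1×256 + 6 = 262 (decimal)
Compare 745 vs 262: smaller = 262
262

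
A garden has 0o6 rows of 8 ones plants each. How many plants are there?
Convert 8 ones (place-value notation) → 8 (decimal)
Convert 0o6 (octal) → 6 (decimal)
Compute 8 × 6 = 48
48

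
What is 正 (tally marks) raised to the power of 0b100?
Convert 正 (tally marks) → 5 (decimal)
Convert 0b100 (binary) → 4 (decimal)
Compute 5 ^ 4 = 625
625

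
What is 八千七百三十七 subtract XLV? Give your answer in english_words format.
Convert 八千七百三十七 (Chinese numeral) → 8×1000 + 7×100 + 3×10 + 7 = 8737 (decimal)
Convert XLV (Roman numeral) → 40 + 5 = 45 (decimal)
Compute 8737 - 45 = 8692
Convert 8692 (decimal) → 8692 = 8×1000 + 6×100 + 92 → eight thousand six hundred ninety-two (English words)
eight thousand six hundred ninety-two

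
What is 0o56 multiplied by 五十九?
Convert 0o56 (octal) → 5×8 + 6 = 46 (decimal)
Convert 五十九 (Chinese numeral) → 5×10 + 9 = 59 (decimal)
Compute 46 × 59 = 2714
2714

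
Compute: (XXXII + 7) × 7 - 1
Convert XXXII (Roman numeral) → 10 + 10 + 10 + 1 + 1 = 32 (decimal)
Expression in decimal: (32 + 7) × 7 - 1
Parentheses first: 32 + 7 = 39
Multiply: 39 × 7 = 273
Subtract: 273 - 1 = 272
272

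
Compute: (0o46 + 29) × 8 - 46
Convert 0o46 (octal) → 4×8 + 6 = 38 (decimal)
Expression in decimal: (38 + 29) × 8 - 46
Parentheses first: 38 + 29 = 67
Multiply: 67 × 8 = 536
Subtract: 536 - 46 = 490
490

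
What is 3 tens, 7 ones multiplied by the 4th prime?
Convert 3 tens, 7 ones (place-value notation) → 3×10 + 7 = 37 (decimal)
Convert the 4th prime (prime index) → 7 (decimal)
Compute 37 × 7 = 259
259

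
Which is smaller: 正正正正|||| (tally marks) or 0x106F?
Convert 正正正正|||| (tally marks) → 5 + 5 + 5 + 5 + 4 = 24 (decimal)
Convert 0x106F (hexadecimal) → 1×4096 + 6×16 + 15 = 4207 (decimal)
Compare 24 vs 4207: smaller = 24
24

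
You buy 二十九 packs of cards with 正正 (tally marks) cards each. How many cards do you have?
Convert 正正 (tally marks) → 5 + 5 = 10 (decimal)
Convert 二十九 (Chinese numeral) → 2×10 + 9 = 29 (decimal)
Compute 10 × 29 = 290
290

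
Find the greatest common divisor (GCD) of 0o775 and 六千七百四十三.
Convert 0o775 (octal) → 7×64 + 7×8 + 5 = 509 (decimal)
Convert 六千七百四十三 (Chinese numeral) → 6×1000 + 7×100 + 4×10 + 3 = 6743 (decimal)
Compute gcd(509, 6743) = 1
1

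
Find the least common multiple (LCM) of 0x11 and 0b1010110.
Convert 0x11 (hexadecimal) → 1×16 + 1 = 17 (decimal)
Convert 0b1010110 (binary) → 64 + 16 + 4 + 2 = 86 (decimal)
Compute lcm(17, 86) = 1462
1462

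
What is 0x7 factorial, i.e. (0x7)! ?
Convert 0x7 (hexadecimal) → 7 (decimal)
Compute 7! = 5040
5040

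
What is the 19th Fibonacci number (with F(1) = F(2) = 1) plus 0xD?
The 19th Fibonacci number (with F(1) = F(2) = 1) = 4181
Convert 0xD (hexadecimal) → 13 (decimal)
Compute 4181 + 13 = 4194
4194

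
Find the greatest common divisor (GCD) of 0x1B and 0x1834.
Convert 0x1B (hexadecimal) → 1×16 + 11 = 27 (decimal)
Convert 0x1834 (hexadecimal) → 1×4096 + 8×256 + 3×16 + 4 = 6196 (decimal)
Compute gcd(27, 6196) = 1
1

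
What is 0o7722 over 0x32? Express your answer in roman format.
Convert 0o7722 (octal) → 7×512 + 7×64 + 2×8 + 2 = 4050 (decimal)
Convert 0x32 (hexadecimal) → 3×16 + 2 = 50 (decimal)
Compute 4050 ÷ 50 = 81
Convert 81 (decimal) → 81 = 50 + 10 + 10 + 10 + 1 → LXXXI (Roman numeral)
LXXXI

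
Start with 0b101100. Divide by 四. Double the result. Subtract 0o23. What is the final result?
Convert 0b101100 (binary) → 32 + 8 + 4 = 44 (decimal)
Start: 44
Convert 四 (Chinese numeral) → 4 (decimal)
44 ÷ 4 = 11
11 × 2 = 22
Convert 0o23 (octal) → 2×8 + 3 = 19 (decimal)
22 - 19 = 3
3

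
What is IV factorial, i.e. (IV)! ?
Convert IV (Roman numeral) → 4 (decimal)
Compute 4! = 24
24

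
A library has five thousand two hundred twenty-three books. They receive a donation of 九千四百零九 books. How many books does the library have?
Convert five thousand two hundred twenty-three (English words) → 5×1000 + 2×100 + 23 = 5223 (decimal)
Convert 九千四百零九 (Chinese numeral) → 9×1000 + 4×100 + 9 = 9409 (decimal)
Compute 5223 + 9409 = 14632
14632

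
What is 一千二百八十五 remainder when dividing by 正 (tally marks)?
Convert 一千二百八十五 (Chinese numeral) → 1×1000 + 2×100 + 8×10 + 5 = 1285 (decimal)
Convert 正 (tally marks) → 5 (decimal)
Compute 1285 mod 5 = 0
0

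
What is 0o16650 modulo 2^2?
Convert 0o16650 (octal) → 1×4096 + 6×512 + 6×64 + 5×8 = 7592 (decimal)
Convert 2^2 (power) → 4 (decimal)
Compute 7592 mod 4 = 0
0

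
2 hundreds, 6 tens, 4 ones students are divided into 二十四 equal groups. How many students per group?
Convert 2 hundreds, 6 tens, 4 ones (place-value notation) → 2×100 + 6×10 + 4 = 264 (decimal)
Convert 二十四 (Chinese numeral) → 2×10 + 4 = 24 (decimal)
Compute 264 ÷ 24 = 11
11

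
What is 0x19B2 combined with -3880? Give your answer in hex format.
Convert 0x19B2 (hexadecimal) → 1×4096 + 9×256 + 11×16 + 2 = 6578 (decimal)
Compute 6578 + -3880 = 2698
Convert 2698 (decimal) → 2698 = 10×256 + 8×16 + 10 → 0xA8A (hexadecimal)
0xA8A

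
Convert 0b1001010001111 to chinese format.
Convert 0b1001010001111 (binary) → 4096 + 512 + 128 + 8 + 4 + 2 + 1 = 4751 (decimal)
Convert 4751 (decimal) → 4751 = 4×1000 + 7×100 + 5×10 + 1 → 四千七百五十一 (Chinese numeral)
四千七百五十一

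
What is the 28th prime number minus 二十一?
The 28th prime number = 107
Convert 二十一 (Chinese numeral) → 2×10 + 1 = 21 (decimal)
Compute 107 - 21 = 86
86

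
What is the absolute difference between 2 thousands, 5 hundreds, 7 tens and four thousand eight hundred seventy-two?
Convert 2 thousands, 5 hundreds, 7 tens (place-value notation) → 2×1000 + 5×100 + 7×10 = 2570 (decimal)
Convert four thousand eight hundred seventy-two (English words) → 4×1000 + 8×100 + 72 = 4872 (decimal)
Compute |2570 - 4872| = 2302
2302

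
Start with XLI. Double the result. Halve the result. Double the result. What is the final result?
Convert XLI (Roman numeral) → 40 + 1 = 41 (decimal)
Start: 41
41 × 2 = 82
82 ÷ 2 = 41
41 × 2 = 82
82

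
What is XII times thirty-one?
Convert XII (Roman numeral) → 10 + 1 + 1 = 12 (decimal)
Convert thirty-one (English words) → 31 (decimal)
Compute 12 × 31 = 372
372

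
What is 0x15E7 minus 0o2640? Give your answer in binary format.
Convert 0x15E7 (hexadecimal) → 1×4096 + 5×256 + 14×16 + 7 = 5607 (decimal)
Convert 0o2640 (octal) → 2×512 + 6×64 + 4×8 = 1440 (decimal)
Compute 5607 - 1440 = 4167
Convert 4167 (decimal) → 4167 = 4096 + 64 + 4 + 2 + 1 → 0b1000001000111 (binary)
0b1000001000111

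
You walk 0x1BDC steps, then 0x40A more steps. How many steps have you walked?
Convert 0x1BDC (hexadecimal) → 1×4096 + 11×256 + 13×16 + 12 = 7132 (decimal)
Convert 0x40A (hexadecimal) → 4×256 + 10 = 1034 (decimal)
Compute 7132 + 1034 = 8166
8166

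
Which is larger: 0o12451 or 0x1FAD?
Convert 0o12451 (octal) → 1×4096 + 2×512 + 4×64 + 5×8 + 1 = 5417 (decimal)
Convert 0x1FAD (hexadecimal) → 1×4096 + 15×256 + 10×16 + 13 = 8109 (decimal)
Compare 5417 vs 8109: larger = 8109
8109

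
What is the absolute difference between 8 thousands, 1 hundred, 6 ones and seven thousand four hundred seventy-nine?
Convert 8 thousands, 1 hundred, 6 ones (place-value notation) → 8×1000 + 1×100 + 6 = 8106 (decimal)
Convert seven thousand four hundred seventy-nine (English words) → 7×1000 + 4×100 + 79 = 7479 (decimal)
Compute |8106 - 7479| = 627
627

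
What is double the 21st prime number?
The 21st prime number = 73
Compute 73 × 2 = 146
146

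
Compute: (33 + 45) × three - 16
Convert three (English words) → 3 (decimal)
Expression in decimal: (33 + 45) × 3 - 16
Parentheses first: 33 + 45 = 78
Multiply: 78 × 3 = 234
Subtract: 234 - 16 = 218
218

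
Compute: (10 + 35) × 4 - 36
Parentheses first: 10 + 35 = 45
Multiply: 45 × 4 = 180
Subtract: 180 - 36 = 144
144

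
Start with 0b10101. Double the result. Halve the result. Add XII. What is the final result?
Convert 0b10101 (binary) → 16 + 4 + 1 = 21 (decimal)
Start: 21
21 × 2 = 42
42 ÷ 2 = 21
Convert XII (Roman numeral) → 10 + 1 + 1 = 12 (decimal)
21 + 12 = 33
33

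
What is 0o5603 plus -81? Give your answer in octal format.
Convert 0o5603 (octal) → 5×512 + 6×64 + 3 = 2947 (decimal)
Compute 2947 + -81 = 2866
Convert 2866 (decimal) → 2866 = 5×512 + 4×64 + 6×8 + 2 → 0o5462 (octal)
0o5462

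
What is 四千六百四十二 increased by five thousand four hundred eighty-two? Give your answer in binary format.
Convert 四千六百四十二 (Chinese numeral) → 4×1000 + 6×100 + 4×10 + 2 = 4642 (decimal)
Convert five thousand four hundred eighty-two (English words) → 5×1000 + 4×100 + 82 = 5482 (decimal)
Compute 4642 + 5482 = 10124
Convert 10124 (decimal) → 10124 = 8192 + 1024 + 512 + 256 + 128 + 8 + 4 → 0b10011110001100 (binary)
0b10011110001100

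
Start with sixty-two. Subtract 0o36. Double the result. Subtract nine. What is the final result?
Convert sixty-two (English words) → 62 (decimal)
Start: 62
Convert 0o36 (octal) → 3×8 + 6 = 30 (decimal)
62 - 30 = 32
32 × 2 = 64
Convert nine (English words) → 9 (decimal)
64 - 9 = 55
55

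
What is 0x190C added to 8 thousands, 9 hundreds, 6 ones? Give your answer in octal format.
Convert 0x190C (hexadecimal) → 1×4096 + 9×256 + 12 = 6412 (decimal)
Convert 8 thousands, 9 hundreds, 6 ones (place-value notation) → 8×1000 + 9×100 + 6 = 8906 (decimal)
Compute 6412 + 8906 = 15318
Convert 15318 (decimal) → 15318 = 3×4096 + 5×512 + 7×64 + 2×8 + 6 → 0o35726 (octal)
0o35726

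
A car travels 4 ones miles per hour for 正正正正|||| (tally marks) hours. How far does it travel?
Convert 4 ones (place-value notation) → 4 (decimal)
Convert 正正正正|||| (tally marks) → 5 + 5 + 5 + 5 + 4 = 24 (decimal)
Compute 4 × 24 = 96
96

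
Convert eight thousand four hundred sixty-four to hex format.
Convert eight thousand four hundred sixty-four (English words) → 8×1000 + 4×100 + 64 = 8464 (decimal)
Convert 8464 (decimal) → 8464 = 2×4096 + 1×256 + 1×16 → 0x2110 (hexadecimal)
0x2110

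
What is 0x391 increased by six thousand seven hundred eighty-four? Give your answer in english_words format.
Convert 0x391 (hexadecimal) → 3×256 + 9×16 + 1 = 913 (decimal)
Convert six thousand seven hundred eighty-four (English words) → 6×1000 + 7×100 + 84 = 6784 (decimal)
Compute 913 + 6784 = 7697
Convert 7697 (decimal) → 7697 = 7×1000 + 6×100 + 97 → seven thousand six hundred ninety-seven (English words)
seven thousand six hundred ninety-seven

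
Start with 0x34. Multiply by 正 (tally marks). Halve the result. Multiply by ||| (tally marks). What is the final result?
Convert 0x34 (hexadecimal) → 3×16 + 4 = 52 (decimal)
Start: 52
Convert 正 (tally marks) → 5 (decimal)
52 × 5 = 260
260 ÷ 2 = 130
Convert ||| (tally marks) → 3 (decimal)
130 × 3 = 390
390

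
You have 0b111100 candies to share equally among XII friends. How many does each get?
Convert 0b111100 (binary) → 32 + 16 + 8 + 4 = 60 (decimal)
Convert XII (Roman numeral) → 10 + 1 + 1 = 12 (decimal)
Compute 60 ÷ 12 = 5
5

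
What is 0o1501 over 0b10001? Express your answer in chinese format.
Convert 0o1501 (octal) → 1×512 + 5×64 + 1 = 833 (decimal)
Convert 0b10001 (binary) → 16 + 1 = 17 (decimal)
Compute 833 ÷ 17 = 49
Convert 49 (decimal) → 49 = 4×10 + 9 → 四十九 (Chinese numeral)
四十九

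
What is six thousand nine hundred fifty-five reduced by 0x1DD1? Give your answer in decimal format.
Convert six thousand nine hundred fifty-five (English words) → 6×1000 + 9×100 + 55 = 6955 (decimal)
Convert 0x1DD1 (hexadecimal) → 1×4096 + 13×256 + 13×16 + 1 = 7633 (decimal)
Compute 6955 - 7633 = -678
-678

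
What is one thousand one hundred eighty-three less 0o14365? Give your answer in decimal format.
Convert one thousand one hundred eighty-three (English words) → 1×1000 + 1×100 + 83 = 1183 (decimal)
Convert 0o14365 (octal) → 1×4096 + 4×512 + 3×64 + 6×8 + 5 = 6389 (decimal)
Compute 1183 - 6389 = -5206
-5206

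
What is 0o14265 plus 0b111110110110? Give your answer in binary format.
Convert 0o14265 (octal) → 1×4096 + 4×512 + 2×64 + 6×8 + 5 = 6325 (decimal)
Convert 0b111110110110 (binary) → 2048 + 1024 + 512 + 256 + 128 + 32 + 16 + 4 + 2 = 4022 (decimal)
Compute 6325 + 4022 = 10347
Convert 10347 (decimal) → 10347 = 8192 + 2048 + 64 + 32 + 8 + 2 + 1 → 0b10100001101011 (binary)
0b10100001101011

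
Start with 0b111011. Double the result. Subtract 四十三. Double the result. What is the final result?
Convert 0b111011 (binary) → 32 + 16 + 8 + 2 + 1 = 59 (decimal)
Start: 59
59 × 2 = 118
Convert 四十三 (Chinese numeral) → 4×10 + 3 = 43 (decimal)
118 - 43 = 75
75 × 2 = 150
150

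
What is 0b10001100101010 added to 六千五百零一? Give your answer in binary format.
Convert 0b10001100101010 (binary) → 8192 + 512 + 256 + 32 + 8 + 2 = 9002 (decimal)
Convert 六千五百零一 (Chinese numeral) → 6×1000 + 5×100 + 1 = 6501 (decimal)
Compute 9002 + 6501 = 15503
Convert 15503 (decimal) → 15503 = 8192 + 4096 + 2048 + 1024 + 128 + 8 + 4 + 2 + 1 → 0b11110010001111 (binary)
0b11110010001111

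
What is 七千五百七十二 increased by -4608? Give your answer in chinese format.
Convert 七千五百七十二 (Chinese numeral) → 7×1000 + 5×100 + 7×10 + 2 = 7572 (decimal)
Compute 7572 + -4608 = 2964
Convert 2964 (decimal) → 2964 = 2×1000 + 9×100 + 6×10 + 4 → 二千九百六十四 (Chinese numeral)
二千九百六十四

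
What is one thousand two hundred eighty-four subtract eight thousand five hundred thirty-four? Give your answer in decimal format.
Convert one thousand two hundred eighty-four (English words) → 1×1000 + 2×100 + 84 = 1284 (decimal)
Convert eight thousand five hundred thirty-four (English words) → 8×1000 + 5×100 + 34 = 8534 (decimal)
Compute 1284 - 8534 = -7250
-7250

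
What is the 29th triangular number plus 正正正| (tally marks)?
The 29th triangular number = 29×30/2 = 435
Convert 正正正| (tally marks) → 5 + 5 + 5 + 1 = 16 (decimal)
Compute 435 + 16 = 451
451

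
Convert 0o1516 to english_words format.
Convert 0o1516 (octal) → 1×512 + 5×64 + 1×8 + 6 = 846 (decimal)
Convert 846 (decimal) → 846 = 8×100 + 46 → eight hundred forty-six (English words)
eight hundred forty-six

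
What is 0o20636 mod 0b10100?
Convert 0o20636 (octal) → 2×4096 + 6×64 + 3×8 + 6 = 8606 (decimal)
Convert 0b10100 (binary) → 16 + 4 = 20 (decimal)
Compute 8606 mod 20 = 6
6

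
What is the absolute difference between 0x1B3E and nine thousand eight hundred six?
Convert 0x1B3E (hexadecimal) → 1×4096 + 11×256 + 3×16 + 14 = 6974 (decimal)
Convert nine thousand eight hundred six (English words) → 9×1000 + 8×100 + 6 = 9806 (decimal)
Compute |6974 - 9806| = 2832
2832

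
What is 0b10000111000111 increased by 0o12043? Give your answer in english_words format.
Convert 0b10000111000111 (binary) → 8192 + 256 + 128 + 64 + 4 + 2 + 1 = 8647 (decimal)
Convert 0o12043 (octal) → 1×4096 + 2×512 + 4×8 + 3 = 5155 (decimal)
Compute 8647 + 5155 = 13802
Convert 13802 (decimal) → 13802 = 13×1000 + 8×100 + 2 → thirteen thousand eight hundred two (English words)
thirteen thousand eight hundred two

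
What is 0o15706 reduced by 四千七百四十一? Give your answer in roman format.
Convert 0o15706 (octal) → 1×4096 + 5×512 + 7×64 + 6 = 7110 (decimal)
Convert 四千七百四十一 (Chinese numeral) → 4×1000 + 7×100 + 4×10 + 1 = 4741 (decimal)
Compute 7110 - 4741 = 2369
Convert 2369 (decimal) → 2369 = 1000 + 1000 + 100 + 100 + 100 + 50 + 10 + 9 → MMCCCLXIX (Roman numeral)
MMCCCLXIX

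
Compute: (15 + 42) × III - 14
Convert III (Roman numeral) → 1 + 1 + 1 = 3 (decimal)
Expression in decimal: (15 + 42) × 3 - 14
Parentheses first: 15 + 42 = 57
Multiply: 57 × 3 = 171
Subtract: 171 - 14 = 157
157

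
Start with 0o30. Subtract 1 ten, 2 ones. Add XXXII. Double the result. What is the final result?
Convert 0o30 (octal) → 3×8 = 24 (decimal)
Start: 24
Convert 1 ten, 2 ones (place-value notation) → 1×10 + 2 = 12 (decimal)
24 - 12 = 12
Convert XXXII (Roman numeral) → 10 + 10 + 10 + 1 + 1 = 32 (decimal)
12 + 32 = 44
44 × 2 = 88
88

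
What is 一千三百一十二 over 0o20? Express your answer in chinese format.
Convert 一千三百一十二 (Chinese numeral) → 1×1000 + 3×100 + 1×10 + 2 = 1312 (decimal)
Convert 0o20 (octal) → 2×8 = 16 (decimal)
Compute 1312 ÷ 16 = 82
Convert 82 (decimal) → 82 = 8×10 + 2 → 八十二 (Chinese numeral)
八十二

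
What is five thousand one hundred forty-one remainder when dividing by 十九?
Convert five thousand one hundred forty-one (English words) → 5×1000 + 1×100 + 41 = 5141 (decimal)
Convert 十九 (Chinese numeral) → 1×10 + 9 = 19 (decimal)
Compute 5141 mod 19 = 11
11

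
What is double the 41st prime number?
The 41st prime number = 179
Compute 179 × 2 = 358
358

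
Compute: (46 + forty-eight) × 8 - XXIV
Convert forty-eight (English words) → 48 (decimal)
Convert XXIV (Roman numeral) → 10 + 10 + 4 = 24 (decimal)
Expression in decimal: (46 + 48) × 8 - 24
Parentheses first: 46 + 48 = 94
Multiply: 94 × 8 = 752
Subtract: 752 - 24 = 728
728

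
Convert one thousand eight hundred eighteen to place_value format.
Convert one thousand eight hundred eighteen (English words) → 1×1000 + 8×100 + 18 = 1818 (decimal)
Convert 1818 (decimal) → 1818 = 1×1000 + 8×100 + 1×10 + 8 → 1 thousand, 8 hundreds, 1 ten, 8 ones (place-value notation)
1 thousand, 8 hundreds, 1 ten, 8 ones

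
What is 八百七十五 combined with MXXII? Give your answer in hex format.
Convert 八百七十五 (Chinese numeral) → 8×100 + 7×10 + 5 = 875 (decimal)
Convert MXXII (Roman numeral) → 1000 + 10 + 10 + 1 + 1 = 1022 (decimal)
Compute 875 + 1022 = 1897
Convert 1897 (decimal) → 1897 = 7×256 + 6×16 + 9 → 0x769 (hexadecimal)
0x769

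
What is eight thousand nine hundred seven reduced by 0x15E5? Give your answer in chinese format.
Convert eight thousand nine hundred seven (English words) → 8×1000 + 9×100 + 7 = 8907 (decimal)
Convert 0x15E5 (hexadecimal) → 1×4096 + 5×256 + 14×16 + 5 = 5605 (decimal)
Compute 8907 - 5605 = 3302
Convert 3302 (decimal) → 3302 = 3×1000 + 3×100 + 2 → 三千三百零二 (Chinese numeral)
三千三百零二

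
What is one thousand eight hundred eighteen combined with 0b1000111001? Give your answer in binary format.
Convert one thousand eight hundred eighteen (English words) → 1×1000 + 8×100 + 18 = 1818 (decimal)
Convert 0b1000111001 (binary) → 512 + 32 + 16 + 8 + 1 = 569 (decimal)
Compute 1818 + 569 = 2387
Convert 2387 (decimal) → 2387 = 2048 + 256 + 64 + 16 + 2 + 1 → 0b100101010011 (binary)
0b100101010011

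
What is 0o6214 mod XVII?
Convert 0o6214 (octal) → 6×512 + 2×64 + 1×8 + 4 = 3212 (decimal)
Convert XVII (Roman numeral) → 10 + 5 + 1 + 1 = 17 (decimal)
Compute 3212 mod 17 = 16
16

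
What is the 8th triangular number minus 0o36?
The 8th triangular number = 8×9/2 = 36
Convert 0o36 (octal) → 3×8 + 6 = 30 (decimal)
Compute 36 - 30 = 6
6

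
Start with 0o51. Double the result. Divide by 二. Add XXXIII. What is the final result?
Convert 0o51 (octal) → 5×8 + 1 = 41 (decimal)
Start: 41
41 × 2 = 82
Convert 二 (Chinese numeral) → 2 (decimal)
82 ÷ 2 = 41
Convert XXXIII (Roman numeral) → 10 + 10 + 10 + 1 + 1 + 1 = 33 (decimal)
41 + 33 = 74
74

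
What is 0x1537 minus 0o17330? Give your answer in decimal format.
Convert 0x1537 (hexadecimal) → 1×4096 + 5×256 + 3×16 + 7 = 5431 (decimal)
Convert 0o17330 (octal) → 1×4096 + 7×512 + 3×64 + 3×8 = 7896 (decimal)
Compute 5431 - 7896 = -2465
-2465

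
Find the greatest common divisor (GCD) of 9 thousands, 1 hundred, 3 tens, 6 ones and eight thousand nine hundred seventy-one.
Convert 9 thousands, 1 hundred, 3 tens, 6 ones (place-value notation) → 9×1000 + 1×100 + 3×10 + 6 = 9136 (decimal)
Convert eight thousand nine hundred seventy-one (English words) → 8×1000 + 9×100 + 71 = 8971 (decimal)
Compute gcd(9136, 8971) = 1
1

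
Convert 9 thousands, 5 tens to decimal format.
Convert 9 thousands, 5 tens (place-value notation) → 9×1000 + 5×10 = 9050 (decimal)
9050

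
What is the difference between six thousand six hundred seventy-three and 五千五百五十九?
Convert six thousand six hundred seventy-three (English words) → 6×1000 + 6×100 + 73 = 6673 (decimal)
Convert 五千五百五十九 (Chinese numeral) → 5×1000 + 5×100 + 5×10 + 9 = 5559 (decimal)
Difference: |6673 - 5559| = 1114
1114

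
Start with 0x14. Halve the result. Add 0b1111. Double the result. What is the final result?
Convert 0x14 (hexadecimal) → 1×16 + 4 = 20 (decimal)
Start: 20
20 ÷ 2 = 10
Convert 0b1111 (binary) → 8 + 4 + 2 + 1 = 15 (decimal)
10 + 15 = 25
25 × 2 = 50
50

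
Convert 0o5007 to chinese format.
Convert 0o5007 (octal) → 5×512 + 7 = 2567 (decimal)
Convert 2567 (decimal) → 2567 = 2×1000 + 5×100 + 6×10 + 7 → 二千五百六十七 (Chinese numeral)
二千五百六十七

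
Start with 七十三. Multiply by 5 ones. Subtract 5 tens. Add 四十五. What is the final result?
Convert 七十三 (Chinese numeral) → 7×10 + 3 = 73 (decimal)
Start: 73
Convert 5 ones (place-value notation) → 5 (decimal)
73 × 5 = 365
Convert 5 tens (place-value notation) → 5×10 = 50 (decimal)
365 - 50 = 315
Convert 四十五 (Chinese numeral) → 4×10 + 5 = 45 (decimal)
315 + 45 = 360
360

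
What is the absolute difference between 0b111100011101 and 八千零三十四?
Convert 0b111100011101 (binary) → 2048 + 1024 + 512 + 256 + 16 + 8 + 4 + 1 = 3869 (decimal)
Convert 八千零三十四 (Chinese numeral) → 8×1000 + 3×10 + 4 = 8034 (decimal)
Compute |3869 - 8034| = 4165
4165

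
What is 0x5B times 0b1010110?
Convert 0x5B (hexadecimal) → 5×16 + 11 = 91 (decimal)
Convert 0b1010110 (binary) → 64 + 16 + 4 + 2 = 86 (decimal)
Compute 91 × 86 = 7826
7826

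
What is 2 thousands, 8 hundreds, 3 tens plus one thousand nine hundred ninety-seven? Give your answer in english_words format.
Convert 2 thousands, 8 hundreds, 3 tens (place-value notation) → 2×1000 + 8×100 + 3×10 = 2830 (decimal)
Convert one thousand nine hundred ninety-seven (English words) → 1×1000 + 9×100 + 97 = 1997 (decimal)
Compute 2830 + 1997 = 4827
Convert 4827 (decimal) → 4827 = 4×1000 + 8×100 + 27 → four thousand eight hundred twenty-seven (English words)
four thousand eight hundred twenty-seven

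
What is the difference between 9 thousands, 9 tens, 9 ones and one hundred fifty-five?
Convert 9 thousands, 9 tens, 9 ones (place-value notation) → 9×1000 + 9×10 + 9 = 9099 (decimal)
Convert one hundred fifty-five (English words) → 1×100 + 55 = 155 (decimal)
Difference: |9099 - 155| = 8944
8944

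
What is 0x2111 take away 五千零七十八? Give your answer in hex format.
Convert 0x2111 (hexadecimal) → 2×4096 + 1×256 + 1×16 + 1 = 8465 (decimal)
Convert 五千零七十八 (Chinese numeral) → 5×1000 + 7×10 + 8 = 5078 (decimal)
Compute 8465 - 5078 = 3387
Convert 3387 (decimal) → 3387 = 13×256 + 3×16 + 11 → 0xD3B (hexadecimal)
0xD3B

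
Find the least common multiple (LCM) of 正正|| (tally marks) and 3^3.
Convert 正正|| (tally marks) → 5 + 5 + 2 = 12 (decimal)
Convert 3^3 (power) → 27 (decimal)
Compute lcm(12, 27) = 108
108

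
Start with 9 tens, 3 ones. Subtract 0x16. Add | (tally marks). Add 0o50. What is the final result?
Convert 9 tens, 3 ones (place-value notation) → 9×10 + 3 = 93 (decimal)
Start: 93
Convert 0x16 (hexadecimal) → 1×16 + 6 = 22 (decimal)
93 - 22 = 71
Convert | (tally marks) → 1 (decimal)
71 + 1 = 72
Convert 0o50 (octal) → 5×8 = 40 (decimal)
72 + 40 = 112
112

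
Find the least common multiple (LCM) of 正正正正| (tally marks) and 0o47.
Convert 正正正正| (tally marks) → 5 + 5 + 5 + 5 + 1 = 21 (decimal)
Convert 0o47 (octal) → 4×8 + 7 = 39 (decimal)
Compute lcm(21, 39) = 273
273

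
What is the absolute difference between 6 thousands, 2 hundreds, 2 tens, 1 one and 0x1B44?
Convert 6 thousands, 2 hundreds, 2 tens, 1 one (place-value notation) → 6×1000 + 2×100 + 2×10 + 1 = 6221 (decimal)
Convert 0x1B44 (hexadecimal) → 1×4096 + 11×256 + 4×16 + 4 = 6980 (decimal)
Compute |6221 - 6980| = 759
759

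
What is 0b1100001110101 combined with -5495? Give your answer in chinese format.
Convert 0b1100001110101 (binary) → 4096 + 2048 + 64 + 32 + 16 + 4 + 1 = 6261 (decimal)
Compute 6261 + -5495 = 766
Convert 766 (decimal) → 766 = 7×100 + 6×10 + 6 → 七百六十六 (Chinese numeral)
七百六十六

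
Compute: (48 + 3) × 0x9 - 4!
Convert 0x9 (hexadecimal) → 9 (decimal)
Convert 4! (factorial) → 24 (decimal)
Expression in decimal: (48 + 3) × 9 - 24
Parentheses first: 48 + 3 = 51
Multiply: 51 × 9 = 459
Subtract: 459 - 24 = 435
435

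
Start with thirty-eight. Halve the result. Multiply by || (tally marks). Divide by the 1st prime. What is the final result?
Convert thirty-eight (English words) → 38 (decimal)
Start: 38
38 ÷ 2 = 19
Convert || (tally marks) → 2 (decimal)
19 × 2 = 38
Convert the 1st prime (prime index) → 2 (decimal)
38 ÷ 2 = 19
19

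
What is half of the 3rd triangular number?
The 3rd triangular number = 3×4/2 = 6
Compute 6 ÷ 2 = 3
3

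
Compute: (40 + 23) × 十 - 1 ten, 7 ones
Convert 十 (Chinese numeral) → 1×10 = 10 (decimal)
Convert 1 ten, 7 ones (place-value notation) → 1×10 + 7 = 17 (decimal)
Expression in decimal: (40 + 23) × 10 - 17
Parentheses first: 40 + 23 = 63
Multiply: 63 × 10 = 630
Subtract: 630 - 17 = 613
613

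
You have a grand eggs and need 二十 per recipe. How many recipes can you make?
Convert a grand (colloquial) → 1000 (decimal)
Convert 二十 (Chinese numeral) → 2×10 = 20 (decimal)
Compute 1000 ÷ 20 = 50
50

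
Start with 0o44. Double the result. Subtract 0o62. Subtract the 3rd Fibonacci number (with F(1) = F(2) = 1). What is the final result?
Convert 0o44 (octal) → 4×8 + 4 = 36 (decimal)
Start: 36
36 × 2 = 72
Convert 0o62 (octal) → 6×8 + 2 = 50 (decimal)
72 - 50 = 22
Convert the 3rd Fibonacci number (with F(1) = F(2) = 1) (Fibonacci index) → 1, 1, 2 → 2 (decimal)
22 - 2 = 20
20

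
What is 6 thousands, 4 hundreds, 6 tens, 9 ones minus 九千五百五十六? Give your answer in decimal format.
Convert 6 thousands, 4 hundreds, 6 tens, 9 ones (place-value notation) → 6×1000 + 4×100 + 6×10 + 9 = 6469 (decimal)
Convert 九千五百五十六 (Chinese numeral) → 9×1000 + 5×100 + 5×10 + 6 = 9556 (decimal)
Compute 6469 - 9556 = -3087
-3087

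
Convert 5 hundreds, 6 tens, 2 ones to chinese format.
Convert 5 hundreds, 6 tens, 2 ones (place-value notation) → 5×100 + 6×10 + 2 = 562 (decimal)
Convert 562 (decimal) → 562 = 5×100 + 6×10 + 2 → 五百六十二 (Chinese numeral)
五百六十二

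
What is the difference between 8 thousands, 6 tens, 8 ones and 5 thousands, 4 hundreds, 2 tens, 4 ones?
Convert 8 thousands, 6 tens, 8 ones (place-value notation) → 8×1000 + 6×10 + 8 = 8068 (decimal)
Convert 5 thousands, 4 hundreds, 2 tens, 4 ones (place-value notation) → 5×1000 + 4×100 + 2×10 + 4 = 5424 (decimal)
Difference: |8068 - 5424| = 2644
2644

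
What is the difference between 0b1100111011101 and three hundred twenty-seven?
Convert 0b1100111011101 (binary) → 4096 + 2048 + 256 + 128 + 64 + 16 + 8 + 4 + 1 = 6621 (decimal)
Convert three hundred twenty-seven (English words) → 3×100 + 27 = 327 (decimal)
Difference: |6621 - 327| = 6294
6294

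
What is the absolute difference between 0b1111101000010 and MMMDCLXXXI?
Convert 0b1111101000010 (binary) → 4096 + 2048 + 1024 + 512 + 256 + 64 + 2 = 8002 (decimal)
Convert MMMDCLXXXI (Roman numeral) → 1000 + 1000 + 1000 + 500 + 100 + 50 + 10 + 10 + 10 + 1 = 3681 (decimal)
Compute |8002 - 3681| = 4321
4321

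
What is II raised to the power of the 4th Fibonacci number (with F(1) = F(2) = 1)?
Convert II (Roman numeral) → 1 + 1 = 2 (decimal)
Convert the 4th Fibonacci number (with F(1) = F(2) = 1) (Fibonacci index) → 1, 1, 2, 3 → 3 (decimal)
Compute 2 ^ 3 = 8
8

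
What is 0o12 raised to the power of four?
Convert 0o12 (octal) → 1×8 + 2 = 10 (decimal)
Convert four (English words) → 4 (decimal)
Compute 10 ^ 4 = 10000
10000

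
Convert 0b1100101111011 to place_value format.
Convert 0b1100101111011 (binary) → 4096 + 2048 + 256 + 64 + 32 + 16 + 8 + 2 + 1 = 6523 (decimal)
Convert 6523 (decimal) → 6523 = 6×1000 + 5×100 + 2×10 + 3 → 6 thousands, 5 hundreds, 2 tens, 3 ones (place-value notation)
6 thousands, 5 hundreds, 2 tens, 3 ones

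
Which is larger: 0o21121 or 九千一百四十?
Convert 0o21121 (octal) → 2×4096 + 1×512 + 1×64 + 2×8 + 1 = 8785 (decimal)
Convert 九千一百四十 (Chinese numeral) → 9×1000 + 1×100 + 4×10 = 9140 (decimal)
Compare 8785 vs 9140: larger = 9140
9140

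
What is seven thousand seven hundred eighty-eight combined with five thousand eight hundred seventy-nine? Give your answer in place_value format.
Convert seven thousand seven hundred eighty-eight (English words) → 7×1000 + 7×100 + 88 = 7788 (decimal)
Convert five thousand eight hundred seventy-nine (English words) → 5×1000 + 8×100 + 79 = 5879 (decimal)
Compute 7788 + 5879 = 13667
Convert 13667 (decimal) → 13667 = 13×1000 + 6×100 + 6×10 + 7 → 13 thousands, 6 hundreds, 6 tens, 7 ones (place-value notation)
13 thousands, 6 hundreds, 6 tens, 7 ones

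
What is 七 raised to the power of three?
Convert 七 (Chinese numeral) → 7 (decimal)
Convert three (English words) → 3 (decimal)
Compute 7 ^ 3 = 343
343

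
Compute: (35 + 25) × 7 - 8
Parentheses first: 35 + 25 = 60
Multiply: 60 × 7 = 420
Subtract: 420 - 8 = 412
412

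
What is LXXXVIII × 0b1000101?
Convert LXXXVIII (Roman numeral) → 50 + 10 + 10 + 10 + 5 + 1 + 1 + 1 = 88 (decimal)
Convert 0b1000101 (binary) → 64 + 4 + 1 = 69 (decimal)
Compute 88 × 69 = 6072
6072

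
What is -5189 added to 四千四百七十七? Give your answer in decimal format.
Convert 四千四百七十七 (Chinese numeral) → 4×1000 + 4×100 + 7×10 + 7 = 4477 (decimal)
Compute -5189 + 4477 = -712
-712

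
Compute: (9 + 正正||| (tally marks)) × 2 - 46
Convert 正正||| (tally marks) → 5 + 5 + 3 = 13 (decimal)
Expression in decimal: (9 + 13) × 2 - 46
Parentheses first: 9 + 13 = 22
Multiply: 22 × 2 = 44
Subtract: 44 - 46 = -2
-2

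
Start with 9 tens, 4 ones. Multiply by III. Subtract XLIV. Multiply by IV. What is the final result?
Convert 9 tens, 4 ones (place-value notation) → 9×10 + 4 = 94 (decimal)
Start: 94
Convert III (Roman numeral) → 1 + 1 + 1 = 3 (decimal)
94 × 3 = 282
Convert XLIV (Roman numeral) → 40 + 4 = 44 (decimal)
282 - 44 = 238
Convert IV (Roman numeral) → 4 (decimal)
238 × 4 = 952
952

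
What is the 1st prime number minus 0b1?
The 1st prime number = 2
Convert 0b1 (binary) → 1 (decimal)
Compute 2 - 1 = 1
1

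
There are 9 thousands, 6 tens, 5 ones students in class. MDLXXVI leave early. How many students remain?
Convert 9 thousands, 6 tens, 5 ones (place-value notation) → 9×1000 + 6×10 + 5 = 9065 (decimal)
Convert MDLXXVI (Roman numeral) → 1000 + 500 + 50 + 10 + 10 + 5 + 1 = 1576 (decimal)
Compute 9065 - 1576 = 7489
7489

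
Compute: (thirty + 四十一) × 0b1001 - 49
Convert thirty (English words) → 30 (decimal)
Convert 四十一 (Chinese numeral) → 4×10 + 1 = 41 (decimal)
Convert 0b1001 (binary) → 8 + 1 = 9 (decimal)
Expression in decimal: (30 + 41) × 9 - 49
Parentheses first: 30 + 41 = 71
Multiply: 71 × 9 = 639
Subtract: 639 - 49 = 590
590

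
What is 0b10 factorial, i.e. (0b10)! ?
Convert 0b10 (binary) → 2 (decimal)
Compute 2! = 2
2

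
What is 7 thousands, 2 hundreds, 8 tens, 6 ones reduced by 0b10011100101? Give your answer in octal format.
Convert 7 thousands, 2 hundreds, 8 tens, 6 ones (place-value notation) → 7×1000 + 2×100 + 8×10 + 6 = 7286 (decimal)
Convert 0b10011100101 (binary) → 1024 + 128 + 64 + 32 + 4 + 1 = 1253 (decimal)
Compute 7286 - 1253 = 6033
Convert 6033 (decimal) → 6033 = 1×4096 + 3×512 + 6×64 + 2×8 + 1 → 0o13621 (octal)
0o13621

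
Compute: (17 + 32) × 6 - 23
Parentheses first: 17 + 32 = 49
Multiply: 49 × 6 = 294
Subtract: 294 - 23 = 271
271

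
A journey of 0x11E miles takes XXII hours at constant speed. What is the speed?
Convert 0x11E (hexadecimal) → 1×256 + 1×16 + 14 = 286 (decimal)
Convert XXII (Roman numeral) → 10 + 10 + 1 + 1 = 22 (decimal)
Compute 286 ÷ 22 = 13
13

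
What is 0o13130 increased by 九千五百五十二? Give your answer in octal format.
Convert 0o13130 (octal) → 1×4096 + 3×512 + 1×64 + 3×8 = 5720 (decimal)
Convert 九千五百五十二 (Chinese numeral) → 9×1000 + 5×100 + 5×10 + 2 = 9552 (decimal)
Compute 5720 + 9552 = 15272
Convert 15272 (decimal) → 15272 = 3×4096 + 5×512 + 6×64 + 5×8 → 0o35650 (octal)
0o35650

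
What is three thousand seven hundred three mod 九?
Convert three thousand seven hundred three (English words) → 3×1000 + 7×100 + 3 = 3703 (decimal)
Convert 九 (Chinese numeral) → 9 (decimal)
Compute 3703 mod 9 = 4
4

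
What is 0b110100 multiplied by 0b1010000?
Convert 0b110100 (binary) → 32 + 16 + 4 = 52 (decimal)
Convert 0b1010000 (binary) → 64 + 16 = 80 (decimal)
Compute 52 × 80 = 4160
4160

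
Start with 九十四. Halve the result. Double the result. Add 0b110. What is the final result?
Convert 九十四 (Chinese numeral) → 9×10 + 4 = 94 (decimal)
Start: 94
94 ÷ 2 = 47
47 × 2 = 94
Convert 0b110 (binary) → 4 + 2 = 6 (decimal)
94 + 6 = 100
100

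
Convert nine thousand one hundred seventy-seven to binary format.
Convert nine thousand one hundred seventy-seven (English words) → 9×1000 + 1×100 + 77 = 9177 (decimal)
Convert 9177 (decimal) → 9177 = 8192 + 512 + 256 + 128 + 64 + 16 + 8 + 1 → 0b10001111011001 (binary)
0b10001111011001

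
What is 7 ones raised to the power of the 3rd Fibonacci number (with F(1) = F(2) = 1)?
Convert 7 ones (place-value notation) → 7 (decimal)
Convert the 3rd Fibonacci number (with F(1) = F(2) = 1) (Fibonacci index) → 1, 1, 2 → 2 (decimal)
Compute 7 ^ 2 = 49
49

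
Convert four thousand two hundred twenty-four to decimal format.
Convert four thousand two hundred twenty-four (English words) → 4×1000 + 2×100 + 24 = 4224 (decimal)
4224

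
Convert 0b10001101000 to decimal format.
Convert 0b10001101000 (binary) → 1024 + 64 + 32 + 8 = 1128 (decimal)
1128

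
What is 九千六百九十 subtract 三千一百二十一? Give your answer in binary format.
Convert 九千六百九十 (Chinese numeral) → 9×1000 + 6×100 + 9×10 = 9690 (decimal)
Convert 三千一百二十一 (Chinese numeral) → 3×1000 + 1×100 + 2×10 + 1 = 3121 (decimal)
Compute 9690 - 3121 = 6569
Convert 6569 (decimal) → 6569 = 4096 + 2048 + 256 + 128 + 32 + 8 + 1 → 0b1100110101001 (binary)
0b1100110101001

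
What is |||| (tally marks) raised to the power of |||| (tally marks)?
Convert |||| (tally marks) → 4 (decimal)
Convert |||| (tally marks) → 4 (decimal)
Compute 4 ^ 4 = 256
256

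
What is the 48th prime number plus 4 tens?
The 48th prime number = 223
Convert 4 tens (place-value notation) → 4×10 = 40 (decimal)
Compute 223 + 40 = 263
263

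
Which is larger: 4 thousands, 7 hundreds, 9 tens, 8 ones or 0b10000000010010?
Convert 4 thousands, 7 hundreds, 9 tens, 8 ones (place-value notation) → 4×1000 + 7×100 + 9×10 + 8 = 4798 (decimal)
Convert 0b10000000010010 (binary) → 8192 + 16 + 2 = 8210 (decimal)
Compare 4798 vs 8210: larger = 8210
8210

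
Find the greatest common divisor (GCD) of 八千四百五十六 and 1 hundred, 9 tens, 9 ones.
Convert 八千四百五十六 (Chinese numeral) → 8×1000 + 4×100 + 5×10 + 6 = 8456 (decimal)
Convert 1 hundred, 9 tens, 9 ones (place-value notation) → 1×100 + 9×10 + 9 = 199 (decimal)
Compute gcd(8456, 199) = 1
1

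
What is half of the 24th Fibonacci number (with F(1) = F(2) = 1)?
The 24th Fibonacci number (with F(1) = F(2) = 1) = 46368
Compute 46368 ÷ 2 = 23184
23184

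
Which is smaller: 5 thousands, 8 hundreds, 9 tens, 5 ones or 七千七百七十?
Convert 5 thousands, 8 hundreds, 9 tens, 5 ones (place-value notation) → 5×1000 + 8×100 + 9×10 + 5 = 5895 (decimal)
Convert 七千七百七十 (Chinese numeral) → 7×1000 + 7×100 + 7×10 = 7770 (decimal)
Compare 5895 vs 7770: smaller = 5895
5895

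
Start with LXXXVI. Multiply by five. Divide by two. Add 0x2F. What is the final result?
Convert LXXXVI (Roman numeral) → 50 + 10 + 10 + 10 + 5 + 1 = 86 (decimal)
Start: 86
Convert five (English words) → 5 (decimal)
86 × 5 = 430
Convert two (English words) → 2 (decimal)
430 ÷ 2 = 215
Convert 0x2F (hexadecimal) → 2×16 + 15 = 47 (decimal)
215 + 47 = 262
262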